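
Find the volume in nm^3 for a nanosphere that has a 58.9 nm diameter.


Radius r = 58.9/2 = 29.45 nm
Volume V = (4/3) * pi * r^3
V = (4/3) * pi * (29.45)^3
V = 106990.32 nm^3

106990.32


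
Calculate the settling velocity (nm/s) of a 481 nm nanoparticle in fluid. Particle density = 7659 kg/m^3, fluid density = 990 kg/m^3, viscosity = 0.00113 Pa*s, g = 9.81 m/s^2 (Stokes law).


Radius R = 481/2 nm = 2.405e-07 m
Density difference = 7659 - 990 = 6669 kg/m^3
v = 2 * R^2 * (rho_p - rho_f) * g / (9 * eta)
v = 2 * (2.405e-07)^2 * 6669 * 9.81 / (9 * 0.00113)
v = 7.44164e-07 m/s = 744.1645 nm/s

744.1645


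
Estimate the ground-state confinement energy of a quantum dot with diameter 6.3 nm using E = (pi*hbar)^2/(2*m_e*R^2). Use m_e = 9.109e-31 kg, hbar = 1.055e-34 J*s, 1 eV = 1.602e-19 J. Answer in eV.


Radius R = 6.3/2 = 3.15 nm = 3.15e-09 m
E = (pi * 1.055e-34)^2 / (2 * 9.109e-31 * (3.15e-09)^2)
E(J) = 6.07691e-21
E = E(J) / 1.602e-19 = 0.0379 eV

0.0379


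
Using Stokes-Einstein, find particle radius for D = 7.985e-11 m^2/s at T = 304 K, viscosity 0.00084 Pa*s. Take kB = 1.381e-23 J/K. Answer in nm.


Stokes-Einstein: R = kB*T / (6*pi*eta*D)
R = 1.381e-23 * 304 / (6 * pi * 0.00084 * 7.985e-11)
R = 3.32056e-09 m = 3.32 nm

3.32


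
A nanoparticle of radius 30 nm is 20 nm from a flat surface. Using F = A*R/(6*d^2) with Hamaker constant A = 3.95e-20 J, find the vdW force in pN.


Convert to SI: R = 30 nm = 3e-08 m, d = 20 nm = 2e-08 m
F = A * R / (6 * d^2)
F = 3.95e-20 * 3e-08 / (6 * (2e-08)^2)
F = 4.9375e-13 N = 0.494 pN

0.494


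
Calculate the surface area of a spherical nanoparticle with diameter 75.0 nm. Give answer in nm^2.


Radius r = 75.0/2 = 37.5 nm
Surface area SA = 4 * pi * r^2
SA = 4 * pi * (37.5)^2
SA = 17671.46 nm^2

17671.46


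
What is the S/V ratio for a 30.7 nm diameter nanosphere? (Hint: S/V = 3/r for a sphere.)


Radius r = 30.7/2 = 15.35 nm
S/V = 3 / r = 3 / 15.35
S/V = 0.1954 nm^-1

0.1954


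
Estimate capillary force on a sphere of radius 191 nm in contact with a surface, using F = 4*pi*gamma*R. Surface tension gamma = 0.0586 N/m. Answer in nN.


Convert radius: R = 191 nm = 1.91e-07 m
F = 4 * pi * gamma * R
F = 4 * pi * 0.0586 * 1.91e-07
F = 1.4065e-07 N = 140.6504 nN

140.6504


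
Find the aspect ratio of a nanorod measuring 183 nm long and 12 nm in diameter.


Aspect ratio AR = length / diameter
AR = 183 / 12
AR = 15.25

15.25


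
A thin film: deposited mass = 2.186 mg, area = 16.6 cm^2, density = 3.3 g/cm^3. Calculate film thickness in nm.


Convert: m = 2.186 mg = 2.1860e-06 kg, A = 16.6 cm^2 = 1.6600e-03 m^2, rho = 3.3 g/cm^3 = 3300 kg/m^3
t = m / (A * rho)
t = 2.1860e-06 / (1.6600e-03 * 3300)
t = 3.9905e-07 m = 399.1 nm

399.1


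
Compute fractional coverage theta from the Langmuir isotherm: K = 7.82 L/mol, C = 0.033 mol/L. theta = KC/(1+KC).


Langmuir isotherm: theta = K*C / (1 + K*C)
K*C = 7.82 * 0.033 = 0.25806
theta = 0.25806 / (1 + 0.25806) = 0.25806 / 1.25806
theta = 0.2051

0.2051


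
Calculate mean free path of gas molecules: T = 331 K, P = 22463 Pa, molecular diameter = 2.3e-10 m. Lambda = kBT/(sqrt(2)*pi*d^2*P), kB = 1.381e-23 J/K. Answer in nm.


Mean free path: lambda = kB*T / (sqrt(2) * pi * d^2 * P)
lambda = 1.381e-23 * 331 / (sqrt(2) * pi * (2.3e-10)^2 * 22463)
lambda = 8.65831e-07 m
lambda = 865.83 nm

865.83


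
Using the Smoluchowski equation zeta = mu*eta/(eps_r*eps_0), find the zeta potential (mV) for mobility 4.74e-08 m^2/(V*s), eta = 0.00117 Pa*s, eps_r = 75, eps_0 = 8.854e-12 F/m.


Smoluchowski equation: zeta = mu * eta / (eps_r * eps_0)
zeta = 4.74e-08 * 0.00117 / (75 * 8.854e-12)
zeta = 0.083515 V = 83.51 mV

83.51


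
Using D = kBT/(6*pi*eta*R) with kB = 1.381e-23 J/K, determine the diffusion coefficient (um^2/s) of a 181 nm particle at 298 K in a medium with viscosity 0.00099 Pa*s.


Radius R = 181/2 = 90.5 nm = 9.05e-08 m
D = kB*T / (6*pi*eta*R)
D = 1.381e-23 * 298 / (6 * pi * 0.00099 * 9.05e-08)
D = 2.43683e-12 m^2/s = 2.437 um^2/s

2.437


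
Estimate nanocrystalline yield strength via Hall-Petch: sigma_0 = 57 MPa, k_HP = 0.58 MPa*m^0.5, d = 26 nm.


d = 26 nm = 2.6e-08 m
sqrt(d) = 0.0001612452
Hall-Petch contribution = k / sqrt(d) = 0.58 / 0.0001612452 = 3597.0 MPa
sigma = sigma_0 + k/sqrt(d) = 57 + 3597.0 = 3654.0 MPa

3654.0


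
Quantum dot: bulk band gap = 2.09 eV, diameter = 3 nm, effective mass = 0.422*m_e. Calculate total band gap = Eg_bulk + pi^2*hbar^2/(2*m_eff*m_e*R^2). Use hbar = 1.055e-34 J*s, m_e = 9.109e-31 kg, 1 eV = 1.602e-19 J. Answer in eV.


Radius R = 3/2 nm = 1.5e-09 m
Confinement energy dE = pi^2 * hbar^2 / (2 * m_eff * m_e * R^2)
dE = pi^2 * (1.055e-34)^2 / (2 * 0.422 * 9.109e-31 * (1.5e-09)^2) J, divided by 1.602e-19 J/eV
dE = 0.3964 eV
Total band gap = E_g(bulk) + dE = 2.09 + 0.3964 = 2.4864 eV

2.4864


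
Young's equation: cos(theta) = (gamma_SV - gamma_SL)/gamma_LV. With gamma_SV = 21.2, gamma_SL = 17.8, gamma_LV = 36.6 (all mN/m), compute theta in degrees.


cos(theta) = (gamma_SV - gamma_SL) / gamma_LV
cos(theta) = (21.2 - 17.8) / 36.6
cos(theta) = 0.092896
theta = arccos(0.092896) = 84.67 degrees

84.67


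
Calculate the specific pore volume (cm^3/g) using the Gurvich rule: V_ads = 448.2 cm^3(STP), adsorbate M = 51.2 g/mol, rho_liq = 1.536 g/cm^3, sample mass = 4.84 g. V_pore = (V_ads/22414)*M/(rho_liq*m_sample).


Moles adsorbed n = V_ads / 22414 = 448.2 / 22414 = 1.999643e-02 mol
Liquid volume V_liq = n * M / rho_liq = 1.999643e-02 * 51.2 / 1.536 = 0.66655 cm^3
Specific pore volume V_pore = V_liq / m_sample = 0.66655 / 4.84
V_pore = 0.1377 cm^3/g

0.1377


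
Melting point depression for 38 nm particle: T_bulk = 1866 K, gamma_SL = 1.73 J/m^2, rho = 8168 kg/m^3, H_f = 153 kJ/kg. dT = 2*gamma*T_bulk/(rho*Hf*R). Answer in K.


Radius R = 38/2 = 19 nm = 1.9e-08 m
Convert H_f = 153 kJ/kg = 153000 J/kg
dT = 2 * gamma_SL * T_bulk / (rho * H_f * R)
dT = 2 * 1.73 * 1866 / (8168 * 153000 * 1.9e-08)
dT = 271.9 K

271.9


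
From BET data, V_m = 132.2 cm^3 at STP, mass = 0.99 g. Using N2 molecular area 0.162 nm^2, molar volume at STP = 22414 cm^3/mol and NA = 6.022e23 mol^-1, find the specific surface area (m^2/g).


Number of moles in monolayer = V_m / 22414 = 132.2 / 22414 = 0.0058981
Number of molecules = moles * NA = 0.0058981 * 6.022e23
SA = molecules * sigma / mass
SA = (132.2 / 22414) * 6.022e23 * 0.162e-18 / 0.99
SA = 581.2 m^2/g

581.2


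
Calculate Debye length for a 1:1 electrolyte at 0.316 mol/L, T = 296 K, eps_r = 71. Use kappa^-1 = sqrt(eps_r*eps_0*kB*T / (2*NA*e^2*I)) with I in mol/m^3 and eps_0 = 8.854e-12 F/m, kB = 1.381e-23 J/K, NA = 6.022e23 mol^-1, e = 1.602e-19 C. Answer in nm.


Ionic strength I = 0.316 * 1^2 * 1000 = 316 mol/m^3
kappa^-1 = sqrt(71 * 8.854e-12 * 1.381e-23 * 296 / (2 * 6.022e23 * (1.602e-19)^2 * 316))
kappa^-1 = 0.513 nm

0.513


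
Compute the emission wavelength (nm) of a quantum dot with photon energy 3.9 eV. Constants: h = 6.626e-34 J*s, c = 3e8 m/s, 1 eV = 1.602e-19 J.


Convert energy: E = 3.9 eV = 3.9 * 1.602e-19 = 6.2478e-19 J
lambda = h*c / E = 6.626e-34 * 3e8 / 6.2478e-19
lambda = 3.1816e-07 m = 318.2 nm

318.2


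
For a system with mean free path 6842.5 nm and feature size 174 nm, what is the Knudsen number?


Knudsen number Kn = lambda / L
Kn = 6842.5 / 174
Kn = 39.3247

39.3247


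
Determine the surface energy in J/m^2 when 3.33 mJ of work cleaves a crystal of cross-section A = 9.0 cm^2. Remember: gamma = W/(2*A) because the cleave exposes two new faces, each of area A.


Convert: A = 9.0 cm^2 = 0.0009 m^2, W = 3.33 mJ = 0.00333 J
Cleaving exposes two faces of area A, so total new surface = 2*A and gamma = W / (2*A)
gamma = 0.00333 / (2 * 0.0009)
gamma = 1.85 J/m^2

1.85


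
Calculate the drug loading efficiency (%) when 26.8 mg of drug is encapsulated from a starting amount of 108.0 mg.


Drug loading efficiency = (drug loaded / drug initial) * 100
DLE = 26.8 / 108.0 * 100
DLE = 0.2481 * 100
DLE = 24.81%

24.81


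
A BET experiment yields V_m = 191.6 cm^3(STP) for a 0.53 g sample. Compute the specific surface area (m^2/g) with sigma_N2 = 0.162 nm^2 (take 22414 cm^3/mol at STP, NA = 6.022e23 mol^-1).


Number of moles in monolayer = V_m / 22414 = 191.6 / 22414 = 0.00854823
Number of molecules = moles * NA = 0.00854823 * 6.022e23
SA = molecules * sigma / mass
SA = (191.6 / 22414) * 6.022e23 * 0.162e-18 / 0.53
SA = 1573.5 m^2/g

1573.5


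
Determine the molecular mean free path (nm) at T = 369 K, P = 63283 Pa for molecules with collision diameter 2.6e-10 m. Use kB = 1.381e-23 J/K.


Mean free path: lambda = kB*T / (sqrt(2) * pi * d^2 * P)
lambda = 1.381e-23 * 369 / (sqrt(2) * pi * (2.6e-10)^2 * 63283)
lambda = 2.68115e-07 m
lambda = 268.12 nm

268.12


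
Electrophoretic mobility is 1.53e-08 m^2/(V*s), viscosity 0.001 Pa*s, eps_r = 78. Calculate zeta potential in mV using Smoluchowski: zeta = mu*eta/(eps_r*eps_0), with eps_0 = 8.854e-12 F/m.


Smoluchowski equation: zeta = mu * eta / (eps_r * eps_0)
zeta = 1.53e-08 * 0.001 / (78 * 8.854e-12)
zeta = 0.022154 V = 22.15 mV

22.15


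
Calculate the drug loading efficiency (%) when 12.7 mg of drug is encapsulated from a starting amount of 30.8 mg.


Drug loading efficiency = (drug loaded / drug initial) * 100
DLE = 12.7 / 30.8 * 100
DLE = 0.4123 * 100
DLE = 41.23%

41.23


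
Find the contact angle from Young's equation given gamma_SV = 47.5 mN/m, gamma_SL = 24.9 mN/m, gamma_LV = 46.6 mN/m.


cos(theta) = (gamma_SV - gamma_SL) / gamma_LV
cos(theta) = (47.5 - 24.9) / 46.6
cos(theta) = 0.484979
theta = arccos(0.484979) = 60.99 degrees

60.99


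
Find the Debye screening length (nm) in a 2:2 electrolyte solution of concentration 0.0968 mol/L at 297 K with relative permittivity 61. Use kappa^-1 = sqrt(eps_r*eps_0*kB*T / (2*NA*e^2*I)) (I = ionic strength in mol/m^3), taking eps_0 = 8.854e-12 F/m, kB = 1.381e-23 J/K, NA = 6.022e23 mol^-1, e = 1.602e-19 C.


Ionic strength I = 0.0968 * 2^2 * 1000 = 387.2 mol/m^3
kappa^-1 = sqrt(61 * 8.854e-12 * 1.381e-23 * 297 / (2 * 6.022e23 * (1.602e-19)^2 * 387.2))
kappa^-1 = 0.43 nm

0.43


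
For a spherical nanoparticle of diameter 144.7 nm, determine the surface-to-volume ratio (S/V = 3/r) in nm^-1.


Radius r = 144.7/2 = 72.35 nm
S/V = 3 / r = 3 / 72.35
S/V = 0.0415 nm^-1

0.0415


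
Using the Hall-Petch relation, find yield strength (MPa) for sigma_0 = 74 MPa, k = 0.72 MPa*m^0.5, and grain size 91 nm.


d = 91 nm = 9.1e-08 m
sqrt(d) = 0.0003016621
Hall-Petch contribution = k / sqrt(d) = 0.72 / 0.0003016621 = 2386.8 MPa
sigma = sigma_0 + k/sqrt(d) = 74 + 2386.8 = 2460.8 MPa

2460.8


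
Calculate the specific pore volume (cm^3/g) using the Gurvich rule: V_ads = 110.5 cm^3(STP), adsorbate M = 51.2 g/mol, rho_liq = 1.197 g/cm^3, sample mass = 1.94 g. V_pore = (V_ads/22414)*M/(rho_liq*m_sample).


Moles adsorbed n = V_ads / 22414 = 110.5 / 22414 = 4.929954e-03 mol
Liquid volume V_liq = n * M / rho_liq = 4.929954e-03 * 51.2 / 1.197 = 0.21087 cm^3
Specific pore volume V_pore = V_liq / m_sample = 0.21087 / 1.94
V_pore = 0.1087 cm^3/g

0.1087


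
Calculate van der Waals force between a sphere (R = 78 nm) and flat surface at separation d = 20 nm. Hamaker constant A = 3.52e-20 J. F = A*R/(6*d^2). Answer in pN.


Convert to SI: R = 78 nm = 7.8e-08 m, d = 20 nm = 2e-08 m
F = A * R / (6 * d^2)
F = 3.52e-20 * 7.8e-08 / (6 * (2e-08)^2)
F = 1.144e-12 N = 1.144 pN

1.144


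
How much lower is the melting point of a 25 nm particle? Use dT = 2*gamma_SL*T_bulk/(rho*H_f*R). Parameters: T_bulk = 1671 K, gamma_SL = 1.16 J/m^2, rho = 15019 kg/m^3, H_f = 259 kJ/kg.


Radius R = 25/2 = 12.5 nm = 1.25e-08 m
Convert H_f = 259 kJ/kg = 259000 J/kg
dT = 2 * gamma_SL * T_bulk / (rho * H_f * R)
dT = 2 * 1.16 * 1671 / (15019 * 259000 * 1.25e-08)
dT = 79.7 K

79.7


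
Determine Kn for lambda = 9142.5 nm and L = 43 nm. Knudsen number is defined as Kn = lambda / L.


Knudsen number Kn = lambda / L
Kn = 9142.5 / 43
Kn = 212.6163

212.6163


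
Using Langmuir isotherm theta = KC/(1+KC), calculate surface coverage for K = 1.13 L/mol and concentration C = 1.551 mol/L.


Langmuir isotherm: theta = K*C / (1 + K*C)
K*C = 1.13 * 1.551 = 1.75263
theta = 1.75263 / (1 + 1.75263) = 1.75263 / 2.75263
theta = 0.6367

0.6367


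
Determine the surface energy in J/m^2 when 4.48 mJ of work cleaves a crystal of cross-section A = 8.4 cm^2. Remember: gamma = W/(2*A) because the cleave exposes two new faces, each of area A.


Convert: A = 8.4 cm^2 = 0.00084 m^2, W = 4.48 mJ = 0.00448 J
Cleaving exposes two faces of area A, so total new surface = 2*A and gamma = W / (2*A)
gamma = 0.00448 / (2 * 0.00084)
gamma = 2.667 J/m^2

2.667


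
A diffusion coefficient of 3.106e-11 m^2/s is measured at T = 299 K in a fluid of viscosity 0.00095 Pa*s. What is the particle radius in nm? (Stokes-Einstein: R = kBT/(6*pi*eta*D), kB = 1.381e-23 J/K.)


Stokes-Einstein: R = kB*T / (6*pi*eta*D)
R = 1.381e-23 * 299 / (6 * pi * 0.00095 * 3.106e-11)
R = 7.42401e-09 m = 7.42 nm

7.42


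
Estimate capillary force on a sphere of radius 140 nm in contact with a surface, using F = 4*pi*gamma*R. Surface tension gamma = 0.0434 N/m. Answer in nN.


Convert radius: R = 140 nm = 1.4e-07 m
F = 4 * pi * gamma * R
F = 4 * pi * 0.0434 * 1.4e-07
F = 7.63533e-08 N = 76.3533 nN

76.3533


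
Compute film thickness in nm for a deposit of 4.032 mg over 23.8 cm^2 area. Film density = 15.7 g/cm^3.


Convert: m = 4.032 mg = 4.0320e-06 kg, A = 23.8 cm^2 = 2.3800e-03 m^2, rho = 15.7 g/cm^3 = 15700 kg/m^3
t = m / (A * rho)
t = 4.0320e-06 / (2.3800e-03 * 15700)
t = 1.0791e-07 m = 107.9 nm

107.9


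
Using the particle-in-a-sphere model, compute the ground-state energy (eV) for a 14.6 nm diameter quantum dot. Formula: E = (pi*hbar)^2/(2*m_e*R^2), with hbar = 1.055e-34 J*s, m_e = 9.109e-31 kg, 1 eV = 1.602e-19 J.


Radius R = 14.6/2 = 7.3 nm = 7.3e-09 m
E = (pi * 1.055e-34)^2 / (2 * 9.109e-31 * (7.3e-09)^2)
E(J) = 1.13151e-21
E = E(J) / 1.602e-19 = 0.0071 eV

0.0071


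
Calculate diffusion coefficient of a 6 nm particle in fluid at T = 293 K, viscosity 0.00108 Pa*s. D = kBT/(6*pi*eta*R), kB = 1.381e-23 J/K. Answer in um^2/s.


Radius R = 6/2 = 3 nm = 3e-09 m
D = kB*T / (6*pi*eta*R)
D = 1.381e-23 * 293 / (6 * pi * 0.00108 * 3e-09)
D = 6.62545e-11 m^2/s = 66.254 um^2/s

66.254


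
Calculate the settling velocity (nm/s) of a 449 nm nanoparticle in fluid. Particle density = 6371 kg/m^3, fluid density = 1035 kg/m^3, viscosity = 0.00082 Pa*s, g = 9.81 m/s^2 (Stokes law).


Radius R = 449/2 nm = 2.245e-07 m
Density difference = 6371 - 1035 = 5336 kg/m^3
v = 2 * R^2 * (rho_p - rho_f) * g / (9 * eta)
v = 2 * (2.245e-07)^2 * 5336 * 9.81 / (9 * 0.00082)
v = 7.14975e-07 m/s = 714.9755 nm/s

714.9755


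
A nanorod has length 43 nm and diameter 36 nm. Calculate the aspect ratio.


Aspect ratio AR = length / diameter
AR = 43 / 36
AR = 1.19

1.19


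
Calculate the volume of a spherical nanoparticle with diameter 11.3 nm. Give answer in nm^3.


Radius r = 11.3/2 = 5.65 nm
Volume V = (4/3) * pi * r^3
V = (4/3) * pi * (5.65)^3
V = 755.5 nm^3

755.5


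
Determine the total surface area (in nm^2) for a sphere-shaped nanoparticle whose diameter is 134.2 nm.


Radius r = 134.2/2 = 67.1 nm
Surface area SA = 4 * pi * r^2
SA = 4 * pi * (67.1)^2
SA = 56578.95 nm^2

56578.95


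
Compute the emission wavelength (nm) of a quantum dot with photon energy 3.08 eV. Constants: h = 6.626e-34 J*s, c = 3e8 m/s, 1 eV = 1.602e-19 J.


Convert energy: E = 3.08 eV = 3.08 * 1.602e-19 = 4.93416e-19 J
lambda = h*c / E = 6.626e-34 * 3e8 / 4.93416e-19
lambda = 4.02865e-07 m = 402.9 nm

402.9


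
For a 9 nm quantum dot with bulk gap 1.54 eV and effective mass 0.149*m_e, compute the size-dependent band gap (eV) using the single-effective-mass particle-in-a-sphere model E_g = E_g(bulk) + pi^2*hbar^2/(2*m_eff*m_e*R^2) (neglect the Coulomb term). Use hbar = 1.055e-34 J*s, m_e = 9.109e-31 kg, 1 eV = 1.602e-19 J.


Radius R = 9/2 nm = 4.5e-09 m
Confinement energy dE = pi^2 * hbar^2 / (2 * m_eff * m_e * R^2)
dE = pi^2 * (1.055e-34)^2 / (2 * 0.149 * 9.109e-31 * (4.5e-09)^2) J, divided by 1.602e-19 J/eV
dE = 0.1247 eV
Total band gap = E_g(bulk) + dE = 1.54 + 0.1247 = 1.6647 eV

1.6647


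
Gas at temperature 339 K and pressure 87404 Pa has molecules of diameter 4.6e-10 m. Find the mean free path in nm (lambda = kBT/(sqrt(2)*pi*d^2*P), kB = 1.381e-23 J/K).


Mean free path: lambda = kB*T / (sqrt(2) * pi * d^2 * P)
lambda = 1.381e-23 * 339 / (sqrt(2) * pi * (4.6e-10)^2 * 87404)
lambda = 5.69746e-08 m
lambda = 56.97 nm

56.97


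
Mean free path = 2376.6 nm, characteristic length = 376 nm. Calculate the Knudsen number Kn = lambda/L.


Knudsen number Kn = lambda / L
Kn = 2376.6 / 376
Kn = 6.3207

6.3207


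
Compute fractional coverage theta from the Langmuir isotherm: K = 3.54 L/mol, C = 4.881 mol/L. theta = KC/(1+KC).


Langmuir isotherm: theta = K*C / (1 + K*C)
K*C = 3.54 * 4.881 = 17.27874
theta = 17.27874 / (1 + 17.27874) = 17.27874 / 18.27874
theta = 0.9453

0.9453


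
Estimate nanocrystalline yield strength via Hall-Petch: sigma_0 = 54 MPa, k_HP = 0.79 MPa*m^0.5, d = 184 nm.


d = 184 nm = 1.84e-07 m
sqrt(d) = 0.0004289522
Hall-Petch contribution = k / sqrt(d) = 0.79 / 0.0004289522 = 1841.7 MPa
sigma = sigma_0 + k/sqrt(d) = 54 + 1841.7 = 1895.7 MPa

1895.7


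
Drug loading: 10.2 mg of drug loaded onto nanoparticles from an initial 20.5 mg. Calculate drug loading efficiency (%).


Drug loading efficiency = (drug loaded / drug initial) * 100
DLE = 10.2 / 20.5 * 100
DLE = 0.4976 * 100
DLE = 49.76%

49.76


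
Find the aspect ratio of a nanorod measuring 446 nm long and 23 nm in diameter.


Aspect ratio AR = length / diameter
AR = 446 / 23
AR = 19.39

19.39


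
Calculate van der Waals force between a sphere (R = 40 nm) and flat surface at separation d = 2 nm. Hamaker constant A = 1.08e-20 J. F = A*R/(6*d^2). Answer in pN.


Convert to SI: R = 40 nm = 4e-08 m, d = 2 nm = 2e-09 m
F = A * R / (6 * d^2)
F = 1.08e-20 * 4e-08 / (6 * (2e-09)^2)
F = 1.8e-11 N = 18.0 pN

18.0


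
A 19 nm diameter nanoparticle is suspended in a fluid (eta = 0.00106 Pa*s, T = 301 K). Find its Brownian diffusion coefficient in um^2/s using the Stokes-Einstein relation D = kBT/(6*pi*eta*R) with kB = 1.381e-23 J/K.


Radius R = 19/2 = 9.5 nm = 9.5e-09 m
D = kB*T / (6*pi*eta*R)
D = 1.381e-23 * 301 / (6 * pi * 0.00106 * 9.5e-09)
D = 2.18993e-11 m^2/s = 21.899 um^2/s

21.899


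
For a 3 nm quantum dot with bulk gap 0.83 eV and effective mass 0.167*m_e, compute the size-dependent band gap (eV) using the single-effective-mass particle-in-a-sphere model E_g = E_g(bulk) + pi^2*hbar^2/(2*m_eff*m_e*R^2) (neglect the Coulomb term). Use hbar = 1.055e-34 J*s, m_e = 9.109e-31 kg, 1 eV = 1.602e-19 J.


Radius R = 3/2 nm = 1.5e-09 m
Confinement energy dE = pi^2 * hbar^2 / (2 * m_eff * m_e * R^2)
dE = pi^2 * (1.055e-34)^2 / (2 * 0.167 * 9.109e-31 * (1.5e-09)^2) J, divided by 1.602e-19 J/eV
dE = 1.0017 eV
Total band gap = E_g(bulk) + dE = 0.83 + 1.0017 = 1.8317 eV

1.8317


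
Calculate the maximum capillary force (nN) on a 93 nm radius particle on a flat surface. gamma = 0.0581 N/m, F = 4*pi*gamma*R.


Convert radius: R = 93 nm = 9.3e-08 m
F = 4 * pi * gamma * R
F = 4 * pi * 0.0581 * 9.3e-08
F = 6.78999e-08 N = 67.8999 nN

67.8999


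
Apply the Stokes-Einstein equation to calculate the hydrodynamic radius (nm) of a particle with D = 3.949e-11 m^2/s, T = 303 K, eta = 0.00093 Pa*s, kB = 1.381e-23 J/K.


Stokes-Einstein: R = kB*T / (6*pi*eta*D)
R = 1.381e-23 * 303 / (6 * pi * 0.00093 * 3.949e-11)
R = 6.04457e-09 m = 6.04 nm

6.04


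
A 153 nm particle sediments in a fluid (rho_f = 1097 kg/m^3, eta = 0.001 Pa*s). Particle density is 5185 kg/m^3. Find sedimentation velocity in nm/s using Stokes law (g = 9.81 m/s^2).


Radius R = 153/2 nm = 7.65e-08 m
Density difference = 5185 - 1097 = 4088 kg/m^3
v = 2 * R^2 * (rho_p - rho_f) * g / (9 * eta)
v = 2 * (7.65e-08)^2 * 4088 * 9.81 / (9 * 0.001)
v = 5.21543e-08 m/s = 52.1543 nm/s

52.1543


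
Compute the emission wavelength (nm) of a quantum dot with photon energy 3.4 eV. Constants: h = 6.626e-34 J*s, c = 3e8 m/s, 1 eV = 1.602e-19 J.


Convert energy: E = 3.4 eV = 3.4 * 1.602e-19 = 5.4468e-19 J
lambda = h*c / E = 6.626e-34 * 3e8 / 5.4468e-19
lambda = 3.64948e-07 m = 364.9 nm

364.9


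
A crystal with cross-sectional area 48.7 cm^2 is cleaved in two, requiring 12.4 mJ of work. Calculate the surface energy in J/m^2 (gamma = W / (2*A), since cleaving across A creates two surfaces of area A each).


Convert: A = 48.7 cm^2 = 0.00487 m^2, W = 12.4 mJ = 0.0124 J
Cleaving exposes two faces of area A, so total new surface = 2*A and gamma = W / (2*A)
gamma = 0.0124 / (2 * 0.00487)
gamma = 1.273 J/m^2

1.273


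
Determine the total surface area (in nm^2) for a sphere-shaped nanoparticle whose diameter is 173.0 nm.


Radius r = 173.0/2 = 86.5 nm
Surface area SA = 4 * pi * r^2
SA = 4 * pi * (86.5)^2
SA = 94024.73 nm^2

94024.73


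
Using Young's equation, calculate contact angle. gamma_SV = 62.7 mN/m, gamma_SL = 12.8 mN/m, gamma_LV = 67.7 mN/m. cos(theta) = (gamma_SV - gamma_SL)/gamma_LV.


cos(theta) = (gamma_SV - gamma_SL) / gamma_LV
cos(theta) = (62.7 - 12.8) / 67.7
cos(theta) = 0.737075
theta = arccos(0.737075) = 42.52 degrees

42.52


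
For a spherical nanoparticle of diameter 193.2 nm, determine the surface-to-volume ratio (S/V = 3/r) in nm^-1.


Radius r = 193.2/2 = 96.6 nm
S/V = 3 / r = 3 / 96.6
S/V = 0.0311 nm^-1

0.0311


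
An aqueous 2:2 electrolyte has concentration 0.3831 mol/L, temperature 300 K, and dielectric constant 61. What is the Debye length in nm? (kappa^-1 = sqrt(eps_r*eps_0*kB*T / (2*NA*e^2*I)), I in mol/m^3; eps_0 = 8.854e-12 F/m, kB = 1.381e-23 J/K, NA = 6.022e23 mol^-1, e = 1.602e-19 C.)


Ionic strength I = 0.3831 * 2^2 * 1000 = 1532.4 mol/m^3
kappa^-1 = sqrt(61 * 8.854e-12 * 1.381e-23 * 300 / (2 * 6.022e23 * (1.602e-19)^2 * 1532.4))
kappa^-1 = 0.217 nm

0.217


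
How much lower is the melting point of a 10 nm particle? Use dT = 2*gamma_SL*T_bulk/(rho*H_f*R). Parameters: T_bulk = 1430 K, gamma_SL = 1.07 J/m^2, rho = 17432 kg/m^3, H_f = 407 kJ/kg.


Radius R = 10/2 = 5 nm = 5e-09 m
Convert H_f = 407 kJ/kg = 407000 J/kg
dT = 2 * gamma_SL * T_bulk / (rho * H_f * R)
dT = 2 * 1.07 * 1430 / (17432 * 407000 * 5e-09)
dT = 86.3 K

86.3


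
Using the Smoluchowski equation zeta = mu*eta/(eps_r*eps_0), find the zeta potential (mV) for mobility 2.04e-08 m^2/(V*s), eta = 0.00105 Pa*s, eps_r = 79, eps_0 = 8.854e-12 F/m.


Smoluchowski equation: zeta = mu * eta / (eps_r * eps_0)
zeta = 2.04e-08 * 0.00105 / (79 * 8.854e-12)
zeta = 0.030623 V = 30.62 mV

30.62


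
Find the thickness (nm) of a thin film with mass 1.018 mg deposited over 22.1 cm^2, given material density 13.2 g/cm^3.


Convert: m = 1.018 mg = 1.0180e-06 kg, A = 22.1 cm^2 = 2.2100e-03 m^2, rho = 13.2 g/cm^3 = 13200 kg/m^3
t = m / (A * rho)
t = 1.0180e-06 / (2.2100e-03 * 13200)
t = 3.4896e-08 m = 34.9 nm

34.9


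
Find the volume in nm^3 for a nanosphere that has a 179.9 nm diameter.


Radius r = 179.9/2 = 89.95 nm
Volume V = (4/3) * pi * r^3
V = (4/3) * pi * (89.95)^3
V = 3048541.51 nm^3

3048541.51


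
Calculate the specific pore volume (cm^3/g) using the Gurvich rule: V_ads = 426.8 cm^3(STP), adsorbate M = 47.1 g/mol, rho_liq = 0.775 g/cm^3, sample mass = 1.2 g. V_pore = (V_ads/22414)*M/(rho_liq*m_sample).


Moles adsorbed n = V_ads / 22414 = 426.8 / 22414 = 1.904167e-02 mol
Liquid volume V_liq = n * M / rho_liq = 1.904167e-02 * 47.1 / 0.775 = 1.15724 cm^3
Specific pore volume V_pore = V_liq / m_sample = 1.15724 / 1.2
V_pore = 0.9644 cm^3/g

0.9644


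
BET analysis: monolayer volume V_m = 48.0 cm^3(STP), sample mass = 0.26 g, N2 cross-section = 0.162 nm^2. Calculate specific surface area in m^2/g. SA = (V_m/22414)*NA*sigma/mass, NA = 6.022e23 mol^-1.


Number of moles in monolayer = V_m / 22414 = 48.0 / 22414 = 0.00214152
Number of molecules = moles * NA = 0.00214152 * 6.022e23
SA = molecules * sigma / mass
SA = (48.0 / 22414) * 6.022e23 * 0.162e-18 / 0.26
SA = 803.5 m^2/g

803.5


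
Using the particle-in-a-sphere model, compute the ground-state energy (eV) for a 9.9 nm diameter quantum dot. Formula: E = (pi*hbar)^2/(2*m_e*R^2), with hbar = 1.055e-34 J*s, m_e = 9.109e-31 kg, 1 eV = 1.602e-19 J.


Radius R = 9.9/2 = 4.95 nm = 4.95e-09 m
E = (pi * 1.055e-34)^2 / (2 * 9.109e-31 * (4.95e-09)^2)
E(J) = 2.4609e-21
E = E(J) / 1.602e-19 = 0.0154 eV

0.0154


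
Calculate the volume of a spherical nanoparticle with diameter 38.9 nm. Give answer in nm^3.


Radius r = 38.9/2 = 19.45 nm
Volume V = (4/3) * pi * r^3
V = (4/3) * pi * (19.45)^3
V = 30821.05 nm^3

30821.05


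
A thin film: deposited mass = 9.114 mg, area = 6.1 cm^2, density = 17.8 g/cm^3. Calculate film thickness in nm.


Convert: m = 9.114 mg = 9.1140e-06 kg, A = 6.1 cm^2 = 6.1000e-04 m^2, rho = 17.8 g/cm^3 = 17800 kg/m^3
t = m / (A * rho)
t = 9.1140e-06 / (6.1000e-04 * 17800)
t = 8.3938e-07 m = 839.4 nm

839.4


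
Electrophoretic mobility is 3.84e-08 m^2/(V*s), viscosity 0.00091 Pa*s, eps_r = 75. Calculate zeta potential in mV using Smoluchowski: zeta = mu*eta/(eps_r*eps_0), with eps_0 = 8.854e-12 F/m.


Smoluchowski equation: zeta = mu * eta / (eps_r * eps_0)
zeta = 3.84e-08 * 0.00091 / (75 * 8.854e-12)
zeta = 0.052623 V = 52.62 mV

52.62


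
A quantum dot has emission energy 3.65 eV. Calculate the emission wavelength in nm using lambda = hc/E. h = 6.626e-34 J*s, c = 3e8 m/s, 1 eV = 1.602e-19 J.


Convert energy: E = 3.65 eV = 3.65 * 1.602e-19 = 5.8473e-19 J
lambda = h*c / E = 6.626e-34 * 3e8 / 5.8473e-19
lambda = 3.39952e-07 m = 340.0 nm

340.0


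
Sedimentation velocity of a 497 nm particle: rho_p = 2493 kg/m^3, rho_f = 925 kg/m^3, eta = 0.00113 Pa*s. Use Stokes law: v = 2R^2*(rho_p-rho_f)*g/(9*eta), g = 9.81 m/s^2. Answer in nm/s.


Radius R = 497/2 nm = 2.485e-07 m
Density difference = 2493 - 925 = 1568 kg/m^3
v = 2 * R^2 * (rho_p - rho_f) * g / (9 * eta)
v = 2 * (2.485e-07)^2 * 1568 * 9.81 / (9 * 0.00113)
v = 1.868e-07 m/s = 186.8 nm/s

186.8


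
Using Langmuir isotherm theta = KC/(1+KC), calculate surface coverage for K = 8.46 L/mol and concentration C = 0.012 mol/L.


Langmuir isotherm: theta = K*C / (1 + K*C)
K*C = 8.46 * 0.012 = 0.10152
theta = 0.10152 / (1 + 0.10152) = 0.10152 / 1.10152
theta = 0.0922

0.0922


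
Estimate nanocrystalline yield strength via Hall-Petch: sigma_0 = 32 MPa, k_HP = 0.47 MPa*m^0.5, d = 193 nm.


d = 193 nm = 1.93e-07 m
sqrt(d) = 0.0004393177
Hall-Petch contribution = k / sqrt(d) = 0.47 / 0.0004393177 = 1069.8 MPa
sigma = sigma_0 + k/sqrt(d) = 32 + 1069.8 = 1101.8 MPa

1101.8


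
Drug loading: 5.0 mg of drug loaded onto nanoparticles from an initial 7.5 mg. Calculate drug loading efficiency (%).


Drug loading efficiency = (drug loaded / drug initial) * 100
DLE = 5.0 / 7.5 * 100
DLE = 0.6667 * 100
DLE = 66.67%

66.67


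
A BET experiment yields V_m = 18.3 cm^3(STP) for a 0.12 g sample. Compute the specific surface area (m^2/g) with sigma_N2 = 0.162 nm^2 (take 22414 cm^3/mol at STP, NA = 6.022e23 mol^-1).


Number of moles in monolayer = V_m / 22414 = 18.3 / 22414 = 0.00081645
Number of molecules = moles * NA = 0.00081645 * 6.022e23
SA = molecules * sigma / mass
SA = (18.3 / 22414) * 6.022e23 * 0.162e-18 / 0.12
SA = 663.8 m^2/g

663.8


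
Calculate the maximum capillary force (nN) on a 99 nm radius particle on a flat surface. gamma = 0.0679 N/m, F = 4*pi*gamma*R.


Convert radius: R = 99 nm = 9.9e-08 m
F = 4 * pi * gamma * R
F = 4 * pi * 0.0679 * 9.9e-08
F = 8.44724e-08 N = 84.4724 nN

84.4724


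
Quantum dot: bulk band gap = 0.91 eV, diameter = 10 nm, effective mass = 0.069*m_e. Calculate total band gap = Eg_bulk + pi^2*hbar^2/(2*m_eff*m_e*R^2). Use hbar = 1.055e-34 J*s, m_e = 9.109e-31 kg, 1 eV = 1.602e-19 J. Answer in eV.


Radius R = 10/2 nm = 5e-09 m
Confinement energy dE = pi^2 * hbar^2 / (2 * m_eff * m_e * R^2)
dE = pi^2 * (1.055e-34)^2 / (2 * 0.069 * 9.109e-31 * (5e-09)^2) J, divided by 1.602e-19 J/eV
dE = 0.2182 eV
Total band gap = E_g(bulk) + dE = 0.91 + 0.2182 = 1.1282 eV

1.1282


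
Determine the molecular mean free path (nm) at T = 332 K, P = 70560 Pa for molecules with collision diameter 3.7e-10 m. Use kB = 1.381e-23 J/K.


Mean free path: lambda = kB*T / (sqrt(2) * pi * d^2 * P)
lambda = 1.381e-23 * 332 / (sqrt(2) * pi * (3.7e-10)^2 * 70560)
lambda = 1.06833e-07 m
lambda = 106.83 nm

106.83


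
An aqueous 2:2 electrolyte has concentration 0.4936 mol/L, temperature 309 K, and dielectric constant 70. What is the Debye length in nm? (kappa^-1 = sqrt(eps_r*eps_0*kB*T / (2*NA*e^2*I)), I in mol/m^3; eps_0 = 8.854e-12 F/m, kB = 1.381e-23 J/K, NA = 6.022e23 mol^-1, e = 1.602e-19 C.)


Ionic strength I = 0.4936 * 2^2 * 1000 = 1974.4 mol/m^3
kappa^-1 = sqrt(70 * 8.854e-12 * 1.381e-23 * 309 / (2 * 6.022e23 * (1.602e-19)^2 * 1974.4))
kappa^-1 = 0.208 nm

0.208


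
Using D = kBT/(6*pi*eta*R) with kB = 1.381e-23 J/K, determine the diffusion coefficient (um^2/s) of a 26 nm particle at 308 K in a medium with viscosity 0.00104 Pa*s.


Radius R = 26/2 = 13 nm = 1.3e-08 m
D = kB*T / (6*pi*eta*R)
D = 1.381e-23 * 308 / (6 * pi * 0.00104 * 1.3e-08)
D = 1.66904e-11 m^2/s = 16.69 um^2/s

16.69


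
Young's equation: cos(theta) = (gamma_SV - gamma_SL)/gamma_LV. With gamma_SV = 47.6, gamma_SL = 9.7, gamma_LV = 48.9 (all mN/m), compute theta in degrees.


cos(theta) = (gamma_SV - gamma_SL) / gamma_LV
cos(theta) = (47.6 - 9.7) / 48.9
cos(theta) = 0.775051
theta = arccos(0.775051) = 39.19 degrees

39.19


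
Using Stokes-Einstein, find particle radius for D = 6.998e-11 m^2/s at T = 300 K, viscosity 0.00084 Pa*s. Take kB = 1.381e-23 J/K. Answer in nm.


Stokes-Einstein: R = kB*T / (6*pi*eta*D)
R = 1.381e-23 * 300 / (6 * pi * 0.00084 * 6.998e-11)
R = 3.73904e-09 m = 3.74 nm

3.74


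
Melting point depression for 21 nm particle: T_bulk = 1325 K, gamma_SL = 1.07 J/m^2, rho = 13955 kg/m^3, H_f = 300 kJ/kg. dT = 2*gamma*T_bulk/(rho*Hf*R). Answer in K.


Radius R = 21/2 = 10.5 nm = 1.05e-08 m
Convert H_f = 300 kJ/kg = 300000 J/kg
dT = 2 * gamma_SL * T_bulk / (rho * H_f * R)
dT = 2 * 1.07 * 1325 / (13955 * 300000 * 1.05e-08)
dT = 64.5 K

64.5


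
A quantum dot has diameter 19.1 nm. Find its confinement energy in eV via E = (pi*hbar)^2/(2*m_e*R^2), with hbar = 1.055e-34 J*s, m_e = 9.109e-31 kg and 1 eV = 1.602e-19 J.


Radius R = 19.1/2 = 9.55 nm = 9.55e-09 m
E = (pi * 1.055e-34)^2 / (2 * 9.109e-31 * (9.55e-09)^2)
E(J) = 6.61146e-22
E = E(J) / 1.602e-19 = 0.0041 eV

0.0041


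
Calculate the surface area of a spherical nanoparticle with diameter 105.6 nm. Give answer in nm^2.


Radius r = 105.6/2 = 52.8 nm
Surface area SA = 4 * pi * r^2
SA = 4 * pi * (52.8)^2
SA = 35033.03 nm^2

35033.03


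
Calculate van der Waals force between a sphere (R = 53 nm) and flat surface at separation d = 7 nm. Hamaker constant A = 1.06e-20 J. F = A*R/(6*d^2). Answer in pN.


Convert to SI: R = 53 nm = 5.3e-08 m, d = 7 nm = 7e-09 m
F = A * R / (6 * d^2)
F = 1.06e-20 * 5.3e-08 / (6 * (7e-09)^2)
F = 1.91088e-12 N = 1.911 pN

1.911


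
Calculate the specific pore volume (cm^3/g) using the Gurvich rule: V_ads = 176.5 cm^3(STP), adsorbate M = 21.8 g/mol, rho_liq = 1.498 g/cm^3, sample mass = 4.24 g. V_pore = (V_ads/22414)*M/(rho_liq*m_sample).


Moles adsorbed n = V_ads / 22414 = 176.5 / 22414 = 7.874543e-03 mol
Liquid volume V_liq = n * M / rho_liq = 7.874543e-03 * 21.8 / 1.498 = 0.11460 cm^3
Specific pore volume V_pore = V_liq / m_sample = 0.11460 / 4.24
V_pore = 0.027 cm^3/g

0.027


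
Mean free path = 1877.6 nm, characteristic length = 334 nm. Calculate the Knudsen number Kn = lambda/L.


Knudsen number Kn = lambda / L
Kn = 1877.6 / 334
Kn = 5.6216

5.6216


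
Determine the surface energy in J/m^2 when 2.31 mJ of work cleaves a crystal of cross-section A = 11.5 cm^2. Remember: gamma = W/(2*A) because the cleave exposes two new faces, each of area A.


Convert: A = 11.5 cm^2 = 0.00115 m^2, W = 2.31 mJ = 0.00231 J
Cleaving exposes two faces of area A, so total new surface = 2*A and gamma = W / (2*A)
gamma = 0.00231 / (2 * 0.00115)
gamma = 1.004 J/m^2

1.004


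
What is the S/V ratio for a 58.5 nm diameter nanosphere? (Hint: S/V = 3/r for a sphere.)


Radius r = 58.5/2 = 29.25 nm
S/V = 3 / r = 3 / 29.25
S/V = 0.1026 nm^-1

0.1026


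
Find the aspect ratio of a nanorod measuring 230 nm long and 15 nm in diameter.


Aspect ratio AR = length / diameter
AR = 230 / 15
AR = 15.33

15.33


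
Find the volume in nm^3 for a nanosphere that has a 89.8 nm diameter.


Radius r = 89.8/2 = 44.9 nm
Volume V = (4/3) * pi * r^3
V = (4/3) * pi * (44.9)^3
V = 379164.47 nm^3

379164.47


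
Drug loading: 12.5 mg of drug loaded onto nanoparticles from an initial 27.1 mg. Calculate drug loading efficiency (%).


Drug loading efficiency = (drug loaded / drug initial) * 100
DLE = 12.5 / 27.1 * 100
DLE = 0.4613 * 100
DLE = 46.13%

46.13


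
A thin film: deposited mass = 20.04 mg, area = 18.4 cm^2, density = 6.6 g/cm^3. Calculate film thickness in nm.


Convert: m = 20.04 mg = 2.0040e-05 kg, A = 18.4 cm^2 = 1.8400e-03 m^2, rho = 6.6 g/cm^3 = 6600 kg/m^3
t = m / (A * rho)
t = 2.0040e-05 / (1.8400e-03 * 6600)
t = 1.6502e-06 m = 1650.2 nm

1650.2


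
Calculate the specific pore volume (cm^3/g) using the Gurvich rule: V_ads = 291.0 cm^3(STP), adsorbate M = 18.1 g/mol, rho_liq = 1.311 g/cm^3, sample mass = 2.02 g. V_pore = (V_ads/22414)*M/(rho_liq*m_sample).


Moles adsorbed n = V_ads / 22414 = 291.0 / 22414 = 1.298296e-02 mol
Liquid volume V_liq = n * M / rho_liq = 1.298296e-02 * 18.1 / 1.311 = 0.17925 cm^3
Specific pore volume V_pore = V_liq / m_sample = 0.17925 / 2.02
V_pore = 0.0887 cm^3/g

0.0887


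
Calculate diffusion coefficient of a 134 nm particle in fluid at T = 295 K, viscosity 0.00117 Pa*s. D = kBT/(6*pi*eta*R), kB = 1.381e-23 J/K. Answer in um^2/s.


Radius R = 134/2 = 67 nm = 6.7e-08 m
D = kB*T / (6*pi*eta*R)
D = 1.381e-23 * 295 / (6 * pi * 0.00117 * 6.7e-08)
D = 2.75711e-12 m^2/s = 2.757 um^2/s

2.757


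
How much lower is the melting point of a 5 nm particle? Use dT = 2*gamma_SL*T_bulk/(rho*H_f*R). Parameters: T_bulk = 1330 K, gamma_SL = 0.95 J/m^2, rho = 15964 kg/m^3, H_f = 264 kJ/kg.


Radius R = 5/2 = 2.5 nm = 2.5e-09 m
Convert H_f = 264 kJ/kg = 264000 J/kg
dT = 2 * gamma_SL * T_bulk / (rho * H_f * R)
dT = 2 * 0.95 * 1330 / (15964 * 264000 * 2.5e-09)
dT = 239.8 K

239.8


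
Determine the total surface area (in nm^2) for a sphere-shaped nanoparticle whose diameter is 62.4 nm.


Radius r = 62.4/2 = 31.2 nm
Surface area SA = 4 * pi * r^2
SA = 4 * pi * (31.2)^2
SA = 12232.61 nm^2

12232.61


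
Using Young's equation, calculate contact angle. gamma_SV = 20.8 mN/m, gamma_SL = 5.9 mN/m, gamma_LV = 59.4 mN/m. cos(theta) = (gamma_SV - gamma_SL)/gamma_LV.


cos(theta) = (gamma_SV - gamma_SL) / gamma_LV
cos(theta) = (20.8 - 5.9) / 59.4
cos(theta) = 0.250842
theta = arccos(0.250842) = 75.47 degrees

75.47


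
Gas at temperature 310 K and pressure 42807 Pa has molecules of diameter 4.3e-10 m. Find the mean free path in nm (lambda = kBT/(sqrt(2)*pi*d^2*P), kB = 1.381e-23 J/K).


Mean free path: lambda = kB*T / (sqrt(2) * pi * d^2 * P)
lambda = 1.381e-23 * 310 / (sqrt(2) * pi * (4.3e-10)^2 * 42807)
lambda = 1.21742e-07 m
lambda = 121.74 nm

121.74


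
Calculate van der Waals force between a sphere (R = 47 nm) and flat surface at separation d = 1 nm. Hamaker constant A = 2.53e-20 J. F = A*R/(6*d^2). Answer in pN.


Convert to SI: R = 47 nm = 4.7e-08 m, d = 1 nm = 1e-09 m
F = A * R / (6 * d^2)
F = 2.53e-20 * 4.7e-08 / (6 * (1e-09)^2)
F = 1.98183e-10 N = 198.183 pN

198.183


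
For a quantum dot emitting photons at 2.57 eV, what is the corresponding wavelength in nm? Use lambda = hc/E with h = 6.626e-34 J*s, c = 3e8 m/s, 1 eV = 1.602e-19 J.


Convert energy: E = 2.57 eV = 2.57 * 1.602e-19 = 4.11714e-19 J
lambda = h*c / E = 6.626e-34 * 3e8 / 4.11714e-19
lambda = 4.82811e-07 m = 482.8 nm

482.8


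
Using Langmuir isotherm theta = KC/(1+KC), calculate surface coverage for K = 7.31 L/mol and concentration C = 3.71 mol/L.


Langmuir isotherm: theta = K*C / (1 + K*C)
K*C = 7.31 * 3.71 = 27.1201
theta = 27.1201 / (1 + 27.1201) = 27.1201 / 28.1201
theta = 0.9644

0.9644


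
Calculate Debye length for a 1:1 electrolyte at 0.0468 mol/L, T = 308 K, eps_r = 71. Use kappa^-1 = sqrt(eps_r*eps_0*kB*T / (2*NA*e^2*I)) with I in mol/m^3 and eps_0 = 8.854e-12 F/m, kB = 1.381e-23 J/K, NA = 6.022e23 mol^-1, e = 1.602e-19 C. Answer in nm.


Ionic strength I = 0.0468 * 1^2 * 1000 = 46.8 mol/m^3
kappa^-1 = sqrt(71 * 8.854e-12 * 1.381e-23 * 308 / (2 * 6.022e23 * (1.602e-19)^2 * 46.8))
kappa^-1 = 1.36 nm

1.36


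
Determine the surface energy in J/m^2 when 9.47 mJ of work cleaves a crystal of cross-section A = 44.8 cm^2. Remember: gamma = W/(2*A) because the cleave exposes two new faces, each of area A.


Convert: A = 44.8 cm^2 = 0.00448 m^2, W = 9.47 mJ = 0.00947 J
Cleaving exposes two faces of area A, so total new surface = 2*A and gamma = W / (2*A)
gamma = 0.00947 / (2 * 0.00448)
gamma = 1.057 J/m^2

1.057


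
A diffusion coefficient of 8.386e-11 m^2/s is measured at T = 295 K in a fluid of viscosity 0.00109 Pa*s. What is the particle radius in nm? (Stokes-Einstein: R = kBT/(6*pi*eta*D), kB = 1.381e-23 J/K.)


Stokes-Einstein: R = kB*T / (6*pi*eta*D)
R = 1.381e-23 * 295 / (6 * pi * 0.00109 * 8.386e-11)
R = 2.36447e-09 m = 2.36 nm

2.36


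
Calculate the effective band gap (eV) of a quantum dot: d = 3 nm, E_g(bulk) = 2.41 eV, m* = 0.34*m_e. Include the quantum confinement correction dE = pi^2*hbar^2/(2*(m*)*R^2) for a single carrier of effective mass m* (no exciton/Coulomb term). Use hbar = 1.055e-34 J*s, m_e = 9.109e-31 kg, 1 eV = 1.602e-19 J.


Radius R = 3/2 nm = 1.5e-09 m
Confinement energy dE = pi^2 * hbar^2 / (2 * m_eff * m_e * R^2)
dE = pi^2 * (1.055e-34)^2 / (2 * 0.34 * 9.109e-31 * (1.5e-09)^2) J, divided by 1.602e-19 J/eV
dE = 0.492 eV
Total band gap = E_g(bulk) + dE = 2.41 + 0.492 = 2.902 eV

2.902


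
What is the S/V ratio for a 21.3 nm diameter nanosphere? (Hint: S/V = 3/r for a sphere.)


Radius r = 21.3/2 = 10.65 nm
S/V = 3 / r = 3 / 10.65
S/V = 0.2817 nm^-1

0.2817


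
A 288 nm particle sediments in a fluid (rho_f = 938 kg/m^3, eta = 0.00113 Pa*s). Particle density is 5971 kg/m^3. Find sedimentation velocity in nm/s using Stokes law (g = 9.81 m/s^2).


Radius R = 288/2 nm = 1.44e-07 m
Density difference = 5971 - 938 = 5033 kg/m^3
v = 2 * R^2 * (rho_p - rho_f) * g / (9 * eta)
v = 2 * (1.44e-07)^2 * 5033 * 9.81 / (9 * 0.00113)
v = 2.0134e-07 m/s = 201.34 nm/s

201.34


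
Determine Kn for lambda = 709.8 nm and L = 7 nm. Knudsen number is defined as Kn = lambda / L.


Knudsen number Kn = lambda / L
Kn = 709.8 / 7
Kn = 101.4

101.4


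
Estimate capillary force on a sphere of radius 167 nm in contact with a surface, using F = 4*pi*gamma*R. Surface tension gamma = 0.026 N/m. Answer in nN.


Convert radius: R = 167 nm = 1.67e-07 m
F = 4 * pi * gamma * R
F = 4 * pi * 0.026 * 1.67e-07
F = 5.45632e-08 N = 54.5632 nN

54.5632


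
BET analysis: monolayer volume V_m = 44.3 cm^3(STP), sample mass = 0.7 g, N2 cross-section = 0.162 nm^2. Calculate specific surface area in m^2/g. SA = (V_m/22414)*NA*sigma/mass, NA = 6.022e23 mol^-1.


Number of moles in monolayer = V_m / 22414 = 44.3 / 22414 = 0.00197644
Number of molecules = moles * NA = 0.00197644 * 6.022e23
SA = molecules * sigma / mass
SA = (44.3 / 22414) * 6.022e23 * 0.162e-18 / 0.7
SA = 275.4 m^2/g

275.4


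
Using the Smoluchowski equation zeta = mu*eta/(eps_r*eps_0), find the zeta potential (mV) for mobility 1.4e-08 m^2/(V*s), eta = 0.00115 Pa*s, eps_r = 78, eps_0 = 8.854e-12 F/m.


Smoluchowski equation: zeta = mu * eta / (eps_r * eps_0)
zeta = 1.4e-08 * 0.00115 / (78 * 8.854e-12)
zeta = 0.023313 V = 23.31 mV

23.31
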